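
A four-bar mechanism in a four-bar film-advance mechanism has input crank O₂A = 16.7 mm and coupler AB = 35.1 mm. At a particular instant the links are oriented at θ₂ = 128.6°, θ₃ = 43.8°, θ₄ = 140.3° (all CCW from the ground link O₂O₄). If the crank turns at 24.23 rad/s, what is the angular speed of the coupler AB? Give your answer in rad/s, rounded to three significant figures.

2.35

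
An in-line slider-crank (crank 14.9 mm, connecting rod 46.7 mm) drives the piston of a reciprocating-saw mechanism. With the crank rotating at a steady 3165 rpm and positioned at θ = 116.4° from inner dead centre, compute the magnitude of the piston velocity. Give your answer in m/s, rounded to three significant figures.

ω = 2π·3165/60 = 331.4 rad/s
For an in-line slider-crank, x = r cosθ + √(L² − r² sin²θ), so v = −rω sinθ·[1 + r cosθ/√(L² − r² sin²θ)].
With r = 0.0149 m, L = 0.0467 m, θ = 116.4°: √(L² − r² sin²θ) = 0.044752 m.
v = −0.0149·331.4·0.89571·[1 + 0.0149·-0.44464/0.044752] = -3.7686 m/s.
|v| = 3.7686 m/s.

3.77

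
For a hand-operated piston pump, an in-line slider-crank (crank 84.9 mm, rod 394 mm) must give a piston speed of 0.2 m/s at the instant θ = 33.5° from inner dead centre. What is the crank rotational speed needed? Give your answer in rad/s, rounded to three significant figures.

3.61

For an in-line slider-crank, |v_piston| = rω|sinθ|·[1 + r cosθ/√(L² − r² sin²θ)].
With r = 0.0849 m, L = 0.394 m, θ = 33.5°: the bracketed kinematic factor |dx/dθ| = 0.05534 m.
ω = v/|dx/dθ| = 0.2/0.05534 = 3.614 rad/s.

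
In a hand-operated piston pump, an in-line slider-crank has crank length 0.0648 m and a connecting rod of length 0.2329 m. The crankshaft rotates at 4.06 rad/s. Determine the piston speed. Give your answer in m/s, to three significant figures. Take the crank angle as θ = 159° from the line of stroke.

0.0697

ω = 4.06 rad/s
For an in-line slider-crank, x = r cosθ + √(L² − r² sin²θ), so v = −rω sinθ·[1 + r cosθ/√(L² − r² sin²θ)].
With r = 0.0648 m, L = 0.2329 m, θ = 159°: √(L² − r² sin²θ) = 0.23174 m.
v = −0.0648·4.06·0.35837·[1 + 0.0648·-0.93358/0.23174] = -0.06967 m/s.
|v| = 0.06967 m/s.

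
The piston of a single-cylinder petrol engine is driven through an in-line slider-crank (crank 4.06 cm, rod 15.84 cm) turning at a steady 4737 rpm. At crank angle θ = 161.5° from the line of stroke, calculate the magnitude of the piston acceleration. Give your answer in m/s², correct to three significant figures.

ω = 2π·4737/60 = 496.1 rad/s
x(θ) = r cosθ + √(L² − r² sin²θ); with ω constant, a = ω²·d²x/dθ².
d²x/dθ² = −r cosθ − r²(cos2θ)/√u − r⁴ sin²2θ/(4u^{3/2}),  u = L² − r² sin²θ = 0.0249246 m².
Substituting r = 0.0406 m, L = 0.1584 m, θ = 161.5°: d²x/dθ² = +0.030101 m.
a = ω²·d²x/dθ² = (496.1)²·(+0.030101) = +7407 m/s²;  |a| = 7407 m/s².

7410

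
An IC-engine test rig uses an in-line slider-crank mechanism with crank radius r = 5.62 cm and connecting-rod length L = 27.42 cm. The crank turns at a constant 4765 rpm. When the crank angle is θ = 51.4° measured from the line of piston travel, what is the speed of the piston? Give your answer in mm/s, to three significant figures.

ω = 2π·4765/60 = 499 rad/s
For an in-line slider-crank, x = r cosθ + √(L² − r² sin²θ), so v = −rω sinθ·[1 + r cosθ/√(L² − r² sin²θ)].
With r = 0.0562 m, L = 0.2742 m, θ = 51.4°: √(L² − r² sin²θ) = 0.27066 m.
v = −0.0562·499·0.78152·[1 + 0.0562·0.62388/0.27066] = -24.755 m/s.
|v| = 24.755 m/s = 24755 mm/s.

24800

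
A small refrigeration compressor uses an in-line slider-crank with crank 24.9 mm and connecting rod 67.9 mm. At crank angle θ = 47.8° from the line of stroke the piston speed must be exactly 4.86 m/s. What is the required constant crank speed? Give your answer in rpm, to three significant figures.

2000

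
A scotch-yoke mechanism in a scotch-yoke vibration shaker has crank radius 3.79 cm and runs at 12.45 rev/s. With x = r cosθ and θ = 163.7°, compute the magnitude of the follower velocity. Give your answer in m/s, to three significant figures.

ω = 78.23 rad/s (from 12.45 rev/s).
x = r cosθ ⇒ ẋ = −rω sinθ.
|v| = rω|sinθ| = 0.0379·78.23·|sin 163.7°| = 0.83211 m/s.

0.832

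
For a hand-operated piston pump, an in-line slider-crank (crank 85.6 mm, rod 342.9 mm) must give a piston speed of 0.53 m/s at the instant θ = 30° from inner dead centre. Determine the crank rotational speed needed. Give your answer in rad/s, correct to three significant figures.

For an in-line slider-crank, |v_piston| = rω|sinθ|·[1 + r cosθ/√(L² − r² sin²θ)].
With r = 0.0856 m, L = 0.3429 m, θ = 30°: the bracketed kinematic factor |dx/dθ| = 0.052126 m.
ω = v/|dx/dθ| = 0.53/0.052126 = 10.168 rad/s.

10.2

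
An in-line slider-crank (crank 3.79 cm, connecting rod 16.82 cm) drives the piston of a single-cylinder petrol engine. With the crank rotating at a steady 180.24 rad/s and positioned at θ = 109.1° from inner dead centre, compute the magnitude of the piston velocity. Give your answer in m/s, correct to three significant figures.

ω = 180.2 rad/s
For an in-line slider-crank, x = r cosθ + √(L² − r² sin²θ), so v = −rω sinθ·[1 + r cosθ/√(L² − r² sin²θ)].
With r = 0.0379 m, L = 0.1682 m, θ = 109.1°: √(L² − r² sin²θ) = 0.16434 m.
v = −0.0379·180.2·0.94495·[1 + 0.0379·-0.32722/0.16434] = -5.9679 m/s.
|v| = 5.9679 m/s.

5.97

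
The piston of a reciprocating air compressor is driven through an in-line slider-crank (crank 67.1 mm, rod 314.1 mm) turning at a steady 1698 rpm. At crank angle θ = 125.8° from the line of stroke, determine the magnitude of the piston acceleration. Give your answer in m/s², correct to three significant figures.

1380

ω = 2π·1698/60 = 177.8 rad/s
x(θ) = r cosθ + √(L² − r² sin²θ); with ω constant, a = ω²·d²x/dθ².
d²x/dθ² = −r cosθ − r²(cos2θ)/√u − r⁴ sin²2θ/(4u^{3/2}),  u = L² − r² sin²θ = 0.095697 m².
Substituting r = 0.0671 m, L = 0.3141 m, θ = 125.8°: d²x/dθ² = +0.043691 m.
a = ω²·d²x/dθ² = (177.8)²·(+0.043691) = +1381.4 m/s²;  |a| = 1381.4 m/s².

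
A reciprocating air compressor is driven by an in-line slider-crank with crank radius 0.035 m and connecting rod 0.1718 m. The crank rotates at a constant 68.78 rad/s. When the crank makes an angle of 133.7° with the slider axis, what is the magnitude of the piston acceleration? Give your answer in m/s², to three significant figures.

ω = 68.78 rad/s
x(θ) = r cosθ + √(L² − r² sin²θ); with ω constant, a = ω²·d²x/dθ².
d²x/dθ² = −r cosθ − r²(cos2θ)/√u − r⁴ sin²2θ/(4u^{3/2}),  u = L² − r² sin²θ = 0.028875 m².
Substituting r = 0.035 m, L = 0.1718 m, θ = 133.7°: d²x/dθ² = +0.024432 m.
a = ω²·d²x/dθ² = (68.78)²·(+0.024432) = +115.58 m/s²;  |a| = 115.58 m/s².

116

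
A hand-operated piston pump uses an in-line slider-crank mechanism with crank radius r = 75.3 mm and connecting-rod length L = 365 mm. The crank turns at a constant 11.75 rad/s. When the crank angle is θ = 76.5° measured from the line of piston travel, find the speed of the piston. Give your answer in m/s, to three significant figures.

ω = 11.75 rad/s
For an in-line slider-crank, x = r cosθ + √(L² − r² sin²θ), so v = −rω sinθ·[1 + r cosθ/√(L² − r² sin²θ)].
With r = 0.0753 m, L = 0.365 m, θ = 76.5°: √(L² − r² sin²θ) = 0.35758 m.
v = −0.0753·11.75·0.97237·[1 + 0.0753·0.23345/0.35758] = -0.90262 m/s.
|v| = 0.90262 m/s.

0.903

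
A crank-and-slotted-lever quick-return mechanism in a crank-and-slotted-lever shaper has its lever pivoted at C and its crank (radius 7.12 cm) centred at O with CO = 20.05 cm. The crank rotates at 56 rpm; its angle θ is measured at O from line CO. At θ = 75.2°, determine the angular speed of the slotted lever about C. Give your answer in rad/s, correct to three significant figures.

ω = 5.864 rad/s (from 56 rpm).
Crank pin A relative to C: A = (d + r cosθ, r sinθ); lever angle φ = atan2(r sinθ, d + r cosθ).
Differentiating tanφ: φ̇ = rω(d cosθ + r)/(d² + r² + 2dr cosθ).
d² + r² + 2dr cosθ = |CA|² = 0.052563 m²;  d cosθ + r = +0.12242 m.
|ω_lever| = |0.0712·5.864·+0.12242| / 0.052563 = 0.97243 rad/s.

0.972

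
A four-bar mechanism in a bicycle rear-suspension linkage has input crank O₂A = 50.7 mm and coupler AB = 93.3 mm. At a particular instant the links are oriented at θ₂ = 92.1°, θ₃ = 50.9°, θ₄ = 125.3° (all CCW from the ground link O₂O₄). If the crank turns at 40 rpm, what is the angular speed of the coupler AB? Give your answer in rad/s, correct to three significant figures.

1.29

ω₂ = 4.189 rad/s (from 40 rpm).
Differentiating the loop-closure r₂e^{iθ₂}+r₃e^{iθ₃}=r₁+r₄e^{iθ₄} gives r₂ω₂e^{iθ₂}+r₃ω₃e^{iθ₃}=r₄ω₄e^{iθ₄}.
Eliminating the other unknown: ω₃ = r₂ω₂ sin(θ₄−θ₂) / [r₃ sin(θ₃−θ₄)].
Numerator sine = +0.54756; denominator sine = -0.96316.
Result = 0.0507·4.189·(+0.54756) / (0.0933·(-0.96316)) = -1.294 rad/s; magnitude 1.294 rad/s.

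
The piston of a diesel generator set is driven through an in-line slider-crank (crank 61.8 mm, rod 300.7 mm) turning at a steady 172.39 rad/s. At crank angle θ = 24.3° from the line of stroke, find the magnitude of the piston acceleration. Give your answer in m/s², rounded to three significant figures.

ω = 172.4 rad/s
x(θ) = r cosθ + √(L² − r² sin²θ); with ω constant, a = ω²·d²x/dθ².
d²x/dθ² = −r cosθ − r²(cos2θ)/√u − r⁴ sin²2θ/(4u^{3/2}),  u = L² − r² sin²θ = 0.0897737 m².
Substituting r = 0.0618 m, L = 0.3007 m, θ = 24.3°: d²x/dθ² = -0.064831 m.
a = ω²·d²x/dθ² = (172.4)²·(-0.064831) = -1926.7 m/s²;  |a| = 1926.7 m/s².

1930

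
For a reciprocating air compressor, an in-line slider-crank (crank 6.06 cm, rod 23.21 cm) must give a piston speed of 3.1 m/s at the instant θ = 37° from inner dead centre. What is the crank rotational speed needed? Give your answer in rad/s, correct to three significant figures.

70.2

For an in-line slider-crank, |v_piston| = rω|sinθ|·[1 + r cosθ/√(L² − r² sin²θ)].
With r = 0.0606 m, L = 0.2321 m, θ = 37°: the bracketed kinematic factor |dx/dθ| = 0.04417 m.
ω = v/|dx/dθ| = 3.1/0.04417 = 70.183 rad/s.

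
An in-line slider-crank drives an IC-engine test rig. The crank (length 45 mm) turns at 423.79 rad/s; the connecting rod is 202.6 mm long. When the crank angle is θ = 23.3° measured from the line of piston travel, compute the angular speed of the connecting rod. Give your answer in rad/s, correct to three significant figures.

ω = 423.8 rad/s
The rod makes angle φ with the slider axis where L sinφ = r sinθ; differentiating, L cosφ·φ̇ = r ω cosθ.
L cosφ = √(L² − r² sin²θ) = 0.20182 m.
|ω_rod| = r ω |cosθ| / √(L² − r² sin²θ) = 0.045·423.8·0.91845/0.20182 = 86.788 rad/s.

86.8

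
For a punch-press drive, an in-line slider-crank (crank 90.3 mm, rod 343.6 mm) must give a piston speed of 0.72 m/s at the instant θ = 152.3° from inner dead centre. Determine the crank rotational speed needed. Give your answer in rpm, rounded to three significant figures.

For an in-line slider-crank, |v_piston| = rω|sinθ|·[1 + r cosθ/√(L² − r² sin²θ)].
With r = 0.0903 m, L = 0.3436 m, θ = 152.3°: the bracketed kinematic factor |dx/dθ| = 0.032134 m.
ω = v/|dx/dθ| = 0.72/0.032134 = 22.406 rad/s.
N = 60ω/(2π) = 213.96 rpm.

214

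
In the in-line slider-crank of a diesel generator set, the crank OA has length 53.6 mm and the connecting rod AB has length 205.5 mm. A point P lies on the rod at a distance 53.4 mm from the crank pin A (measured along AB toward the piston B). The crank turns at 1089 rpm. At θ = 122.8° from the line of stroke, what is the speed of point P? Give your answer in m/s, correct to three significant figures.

5.52

ω = 114 rad/s.  Crank-pin speed |V_A| = rω = 6.1125 m/s, perpendicular to OA.
Rod angle: sinφ = −(r/L) sinθ ⇒ φ = -12.665°; ω_rod = −rω cosθ/√(L²−r²sin²θ) = +16.515 rad/s.
V_P = V_A + ω_rod × AP, with AP = 0.0534 m along the rod.
Components: V_Px = −rω sinθ − a·ω_rod·sinφ = -4.9446 m/s;  V_Py = rω cosθ + a·ω_rod·cosφ = -2.4508 m/s.
|V_P| = √(V_Px² + V_Py²) = 5.5187 m/s.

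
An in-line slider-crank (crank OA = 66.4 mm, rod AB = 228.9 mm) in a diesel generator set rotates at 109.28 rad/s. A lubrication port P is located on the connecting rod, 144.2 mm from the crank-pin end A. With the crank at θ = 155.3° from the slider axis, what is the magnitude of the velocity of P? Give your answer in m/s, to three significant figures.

ω = 109.3 rad/s.  Crank-pin speed |V_A| = rω = 7.2562 m/s, perpendicular to OA.
Rod angle: sinφ = −(r/L) sinθ ⇒ φ = -6.962°; ω_rod = −rω cosθ/√(L²−r²sin²θ) = +29.014 rad/s.
V_P = V_A + ω_rod × AP, with AP = 0.1442 m along the rod.
Components: V_Px = −rω sinθ − a·ω_rod·sinφ = -2.525 m/s;  V_Py = rω cosθ + a·ω_rod·cosφ = -2.4394 m/s.
|V_P| = √(V_Px² + V_Py²) = 3.5108 m/s.

3.51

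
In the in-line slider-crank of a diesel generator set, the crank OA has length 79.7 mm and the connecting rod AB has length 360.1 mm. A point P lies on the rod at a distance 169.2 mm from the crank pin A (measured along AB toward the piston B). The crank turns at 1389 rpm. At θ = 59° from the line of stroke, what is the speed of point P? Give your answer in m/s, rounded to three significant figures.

10.9

ω = 145.5 rad/s.  Crank-pin speed |V_A| = rω = 11.593 m/s, perpendicular to OA.
Rod angle: sinφ = −(r/L) sinθ ⇒ φ = -10.936°; ω_rod = −rω cosθ/√(L²−r²sin²θ) = -16.887 rad/s.
V_P = V_A + ω_rod × AP, with AP = 0.1692 m along the rod.
Components: V_Px = −rω sinθ − a·ω_rod·sinφ = -10.479 m/s;  V_Py = rω cosθ + a·ω_rod·cosφ = +3.1653 m/s.
|V_P| = √(V_Px² + V_Py²) = 10.947 m/s.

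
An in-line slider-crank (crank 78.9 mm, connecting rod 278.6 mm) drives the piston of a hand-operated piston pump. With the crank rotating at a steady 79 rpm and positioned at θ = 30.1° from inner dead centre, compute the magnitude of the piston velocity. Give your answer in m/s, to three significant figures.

ω = 2π·79/60 = 8.273 rad/s
For an in-line slider-crank, x = r cosθ + √(L² − r² sin²θ), so v = −rω sinθ·[1 + r cosθ/√(L² − r² sin²θ)].
With r = 0.0789 m, L = 0.2786 m, θ = 30.1°: √(L² − r² sin²θ) = 0.27578 m.
v = −0.0789·8.273·0.50151·[1 + 0.0789·0.86515/0.27578] = -0.40838 m/s.
|v| = 0.40838 m/s.

0.408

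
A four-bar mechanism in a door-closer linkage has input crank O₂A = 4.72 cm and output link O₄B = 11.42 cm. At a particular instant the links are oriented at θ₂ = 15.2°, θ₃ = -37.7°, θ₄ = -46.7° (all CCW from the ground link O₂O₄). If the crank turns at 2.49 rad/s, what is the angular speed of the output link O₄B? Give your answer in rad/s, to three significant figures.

5.25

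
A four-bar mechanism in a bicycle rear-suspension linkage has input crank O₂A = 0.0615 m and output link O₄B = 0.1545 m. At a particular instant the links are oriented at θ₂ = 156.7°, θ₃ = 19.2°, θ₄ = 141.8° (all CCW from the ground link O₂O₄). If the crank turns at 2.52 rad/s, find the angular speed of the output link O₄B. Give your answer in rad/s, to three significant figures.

0.804

ω₂ = 2.52 rad/s
Differentiating the loop-closure r₂e^{iθ₂}+r₃e^{iθ₃}=r₁+r₄e^{iθ₄} gives r₂ω₂e^{iθ₂}+r₃ω₃e^{iθ₃}=r₄ω₄e^{iθ₄}.
Eliminating the other unknown: ω₄ = r₂ω₂ sin(θ₂−θ₃) / [r₄ sin(θ₄−θ₃)].
Numerator sine = +0.67559; denominator sine = +0.84245.
Result = 0.0615·2.52·(+0.67559) / (0.1545·(+0.84245)) = +0.80442 rad/s; magnitude 0.80442 rad/s.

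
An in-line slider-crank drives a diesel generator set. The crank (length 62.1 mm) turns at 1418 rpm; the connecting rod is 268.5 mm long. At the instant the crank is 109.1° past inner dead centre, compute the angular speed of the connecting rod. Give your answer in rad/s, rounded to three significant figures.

ω = 148.5 rad/s (converted from 1418 rpm).
The rod makes angle φ with the slider axis where L sinφ = r sinθ; differentiating, L cosφ·φ̇ = r ω cosθ.
L cosφ = √(L² − r² sin²θ) = 0.26201 m.
|ω_rod| = r ω |cosθ| / √(L² − r² sin²θ) = 0.0621·148.5·0.32722/0.26201 = 11.516 rad/s.

11.5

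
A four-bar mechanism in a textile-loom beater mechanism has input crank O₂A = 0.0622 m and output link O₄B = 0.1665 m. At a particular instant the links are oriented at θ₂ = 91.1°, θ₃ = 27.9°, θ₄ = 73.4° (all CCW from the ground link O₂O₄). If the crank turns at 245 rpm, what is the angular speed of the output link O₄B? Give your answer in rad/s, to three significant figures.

12.0

ω₂ = 25.66 rad/s (from 245 rpm).
Differentiating the loop-closure r₂e^{iθ₂}+r₃e^{iθ₃}=r₁+r₄e^{iθ₄} gives r₂ω₂e^{iθ₂}+r₃ω₃e^{iθ₃}=r₄ω₄e^{iθ₄}.
Eliminating the other unknown: ω₄ = r₂ω₂ sin(θ₂−θ₃) / [r₄ sin(θ₄−θ₃)].
Numerator sine = +0.89259; denominator sine = +0.71325.
Result = 0.0622·25.66·(+0.89259) / (0.1665·(+0.71325)) = +11.994 rad/s; magnitude 11.994 rad/s.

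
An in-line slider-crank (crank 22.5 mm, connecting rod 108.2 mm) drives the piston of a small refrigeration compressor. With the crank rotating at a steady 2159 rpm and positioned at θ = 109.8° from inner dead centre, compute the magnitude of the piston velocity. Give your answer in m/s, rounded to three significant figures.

4.44

ω = 2π·2159/60 = 226.1 rad/s
For an in-line slider-crank, x = r cosθ + √(L² − r² sin²θ), so v = −rω sinθ·[1 + r cosθ/√(L² − r² sin²θ)].
With r = 0.0225 m, L = 0.1082 m, θ = 109.8°: √(L² − r² sin²θ) = 0.10611 m.
v = −0.0225·226.1·0.94088·[1 + 0.0225·-0.33874/0.10611] = -4.4425 m/s.
|v| = 4.4425 m/s.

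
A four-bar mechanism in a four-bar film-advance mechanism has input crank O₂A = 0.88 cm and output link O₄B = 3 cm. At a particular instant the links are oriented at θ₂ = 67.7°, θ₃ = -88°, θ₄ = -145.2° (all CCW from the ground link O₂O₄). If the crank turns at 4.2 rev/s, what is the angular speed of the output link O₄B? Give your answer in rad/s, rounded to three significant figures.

ω₂ = 26.39 rad/s (from 4.2 rev/s).
Differentiating the loop-closure r₂e^{iθ₂}+r₃e^{iθ₃}=r₁+r₄e^{iθ₄} gives r₂ω₂e^{iθ₂}+r₃ω₃e^{iθ₃}=r₄ω₄e^{iθ₄}.
Eliminating the other unknown: ω₄ = r₂ω₂ sin(θ₂−θ₃) / [r₄ sin(θ₄−θ₃)].
Numerator sine = +0.41151; denominator sine = -0.84057.
Result = 0.0088·26.39·(+0.41151) / (0.03·(-0.84057)) = -3.7897 rad/s; magnitude 3.7897 rad/s.

3.79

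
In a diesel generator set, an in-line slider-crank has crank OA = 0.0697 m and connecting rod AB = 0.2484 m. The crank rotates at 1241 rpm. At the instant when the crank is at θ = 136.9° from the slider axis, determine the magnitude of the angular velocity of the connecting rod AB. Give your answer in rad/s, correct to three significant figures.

27.1

ω = 130 rad/s (converted from 1241 rpm).
The rod makes angle φ with the slider axis where L sinφ = r sinθ; differentiating, L cosφ·φ̇ = r ω cosθ.
L cosφ = √(L² − r² sin²θ) = 0.24379 m.
|ω_rod| = r ω |cosθ| / √(L² − r² sin²θ) = 0.0697·130·0.73016/0.24379 = 27.129 rad/s.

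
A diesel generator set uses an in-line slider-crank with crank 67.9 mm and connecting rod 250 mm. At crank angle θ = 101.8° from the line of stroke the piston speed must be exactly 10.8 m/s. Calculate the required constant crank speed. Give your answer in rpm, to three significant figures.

1650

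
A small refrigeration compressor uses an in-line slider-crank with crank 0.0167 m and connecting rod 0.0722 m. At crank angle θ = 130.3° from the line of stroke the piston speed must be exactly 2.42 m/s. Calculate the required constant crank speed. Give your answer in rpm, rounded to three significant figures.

For an in-line slider-crank, |v_piston| = rω|sinθ|·[1 + r cosθ/√(L² − r² sin²θ)].
With r = 0.0167 m, L = 0.0722 m, θ = 130.3°: the bracketed kinematic factor |dx/dθ| = 0.010801 m.
ω = v/|dx/dθ| = 2.42/0.010801 = 224.06 rad/s.
N = 60ω/(2π) = 2139.6 rpm.

2140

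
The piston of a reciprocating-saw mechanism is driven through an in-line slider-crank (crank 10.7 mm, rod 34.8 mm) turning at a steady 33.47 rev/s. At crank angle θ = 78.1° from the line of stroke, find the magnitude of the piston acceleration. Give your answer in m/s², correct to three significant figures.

41.4

ω = 2π·33.5 = 210.3 rad/s
x(θ) = r cosθ + √(L² − r² sin²θ); with ω constant, a = ω²·d²x/dθ².
d²x/dθ² = −r cosθ − r²(cos2θ)/√u − r⁴ sin²2θ/(4u^{3/2}),  u = L² − r² sin²θ = 0.00110142 m².
Substituting r = 0.0107 m, L = 0.0348 m, θ = 78.1°: d²x/dθ² = +0.00093543 m.
a = ω²·d²x/dθ² = (210.3)²·(+0.00093543) = +41.37 m/s²;  |a| = 41.37 m/s².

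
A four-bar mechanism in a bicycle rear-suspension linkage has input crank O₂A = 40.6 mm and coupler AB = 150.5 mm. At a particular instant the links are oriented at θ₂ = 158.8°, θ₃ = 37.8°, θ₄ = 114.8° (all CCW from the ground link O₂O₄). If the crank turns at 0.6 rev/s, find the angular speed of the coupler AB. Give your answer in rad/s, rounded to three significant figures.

ω₂ = 3.77 rad/s (from 0.6 rev/s).
Differentiating the loop-closure r₂e^{iθ₂}+r₃e^{iθ₃}=r₁+r₄e^{iθ₄} gives r₂ω₂e^{iθ₂}+r₃ω₃e^{iθ₃}=r₄ω₄e^{iθ₄}.
Eliminating the other unknown: ω₃ = r₂ω₂ sin(θ₄−θ₂) / [r₃ sin(θ₃−θ₄)].
Numerator sine = -0.69466; denominator sine = -0.97437.
Result = 0.0406·3.77·(-0.69466) / (0.1505·(-0.97437)) = +0.72505 rad/s; magnitude 0.72505 rad/s.

0.725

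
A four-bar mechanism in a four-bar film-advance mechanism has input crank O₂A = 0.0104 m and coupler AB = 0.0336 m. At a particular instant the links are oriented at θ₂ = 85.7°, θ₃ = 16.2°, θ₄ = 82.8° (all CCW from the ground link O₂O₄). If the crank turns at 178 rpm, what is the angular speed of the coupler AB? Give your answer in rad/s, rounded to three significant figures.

0.318

ω₂ = 18.64 rad/s (from 178 rpm).
Differentiating the loop-closure r₂e^{iθ₂}+r₃e^{iθ₃}=r₁+r₄e^{iθ₄} gives r₂ω₂e^{iθ₂}+r₃ω₃e^{iθ₃}=r₄ω₄e^{iθ₄}.
Eliminating the other unknown: ω₃ = r₂ω₂ sin(θ₄−θ₂) / [r₃ sin(θ₃−θ₄)].
Numerator sine = -0.05059; denominator sine = -0.91775.
Result = 0.0104·18.64·(-0.05059) / (0.0336·(-0.91775)) = +0.31806 rad/s; magnitude 0.31806 rad/s.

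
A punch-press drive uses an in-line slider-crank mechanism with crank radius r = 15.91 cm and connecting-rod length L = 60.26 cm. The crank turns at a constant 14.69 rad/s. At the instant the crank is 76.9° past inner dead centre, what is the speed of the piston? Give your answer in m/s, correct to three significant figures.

2.42

ω = 14.69 rad/s
For an in-line slider-crank, x = r cosθ + √(L² − r² sin²θ), so v = −rω sinθ·[1 + r cosθ/√(L² − r² sin²θ)].
With r = 0.1591 m, L = 0.6026 m, θ = 76.9°: √(L² − r² sin²θ) = 0.58234 m.
v = −0.1591·14.69·0.97398·[1 + 0.1591·0.22665/0.58234] = -2.4173 m/s.
|v| = 2.4173 m/s.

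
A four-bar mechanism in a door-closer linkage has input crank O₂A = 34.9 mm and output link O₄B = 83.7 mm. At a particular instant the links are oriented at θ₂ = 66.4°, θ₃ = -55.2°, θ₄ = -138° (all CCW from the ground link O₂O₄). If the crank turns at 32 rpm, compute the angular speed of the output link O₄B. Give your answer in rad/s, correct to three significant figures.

ω₂ = 3.351 rad/s (from 32 rpm).
Differentiating the loop-closure r₂e^{iθ₂}+r₃e^{iθ₃}=r₁+r₄e^{iθ₄} gives r₂ω₂e^{iθ₂}+r₃ω₃e^{iθ₃}=r₄ω₄e^{iθ₄}.
Eliminating the other unknown: ω₄ = r₂ω₂ sin(θ₂−θ₃) / [r₄ sin(θ₄−θ₃)].
Numerator sine = +0.85173; denominator sine = -0.99211.
Result = 0.0349·3.351·(+0.85173) / (0.0837·(-0.99211)) = -1.1995 rad/s; magnitude 1.1995 rad/s.

1.20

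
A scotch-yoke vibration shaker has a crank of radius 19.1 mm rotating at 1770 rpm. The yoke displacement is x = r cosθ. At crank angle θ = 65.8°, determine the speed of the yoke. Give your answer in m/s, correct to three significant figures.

3.23

ω = 185.4 rad/s (from 1770 rpm).
x = r cosθ ⇒ ẋ = −rω sinθ.
|v| = rω|sinθ| = 0.0191·185.4·|sin 65.8°| = 3.2291 m/s.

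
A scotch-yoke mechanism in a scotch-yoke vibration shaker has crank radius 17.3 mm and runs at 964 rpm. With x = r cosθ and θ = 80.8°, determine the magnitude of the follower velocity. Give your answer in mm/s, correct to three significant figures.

ω = 100.9 rad/s (from 964 rpm).
x = r cosθ ⇒ ẋ = −rω sinθ.
|v| = rω|sinθ| = 0.0173·100.9·|sin 80.8°| = 1.724 m/s = 1724 mm/s.

1720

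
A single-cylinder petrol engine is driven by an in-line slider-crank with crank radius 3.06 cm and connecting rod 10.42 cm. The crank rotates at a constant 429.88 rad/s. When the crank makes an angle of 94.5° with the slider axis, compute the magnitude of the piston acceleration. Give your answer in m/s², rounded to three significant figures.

2160

ω = 429.9 rad/s
x(θ) = r cosθ + √(L² − r² sin²θ); with ω constant, a = ω²·d²x/dθ².
d²x/dθ² = −r cosθ − r²(cos2θ)/√u − r⁴ sin²2θ/(4u^{3/2}),  u = L² − r² sin²θ = 0.00992704 m².
Substituting r = 0.0306 m, L = 0.1042 m, θ = 94.5°: d²x/dθ² = +0.011678 m.
a = ω²·d²x/dθ² = (429.9)²·(+0.011678) = +2158 m/s²;  |a| = 2158 m/s².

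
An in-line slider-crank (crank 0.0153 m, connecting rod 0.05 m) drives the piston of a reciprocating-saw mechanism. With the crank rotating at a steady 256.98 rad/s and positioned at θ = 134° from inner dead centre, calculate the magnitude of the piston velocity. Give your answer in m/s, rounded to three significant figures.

ω = 257 rad/s
For an in-line slider-crank, x = r cosθ + √(L² − r² sin²θ), so v = −rω sinθ·[1 + r cosθ/√(L² − r² sin²θ)].
With r = 0.0153 m, L = 0.05 m, θ = 134°: √(L² − r² sin²θ) = 0.048774 m.
v = −0.0153·257·0.71934·[1 + 0.0153·-0.69466/0.048774] = -2.212 m/s.
|v| = 2.212 m/s.

2.21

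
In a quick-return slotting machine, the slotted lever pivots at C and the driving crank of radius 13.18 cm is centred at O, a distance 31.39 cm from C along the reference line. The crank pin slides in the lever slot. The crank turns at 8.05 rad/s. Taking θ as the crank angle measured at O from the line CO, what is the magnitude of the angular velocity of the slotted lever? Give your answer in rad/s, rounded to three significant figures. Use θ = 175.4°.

5.75

ω = 8.05 rad/s
Crank pin A relative to C: A = (d + r cosθ, r sinθ); lever angle φ = atan2(r sinθ, d + r cosθ).
Differentiating tanφ: φ̇ = rω(d cosθ + r)/(d² + r² + 2dr cosθ).
d² + r² + 2dr cosθ = |CA|² = 0.0334269 m²;  d cosθ + r = -0.18109 m.
|ω_lever| = |0.1318·8.05·-0.18109| / 0.0334269 = 5.7479 rad/s.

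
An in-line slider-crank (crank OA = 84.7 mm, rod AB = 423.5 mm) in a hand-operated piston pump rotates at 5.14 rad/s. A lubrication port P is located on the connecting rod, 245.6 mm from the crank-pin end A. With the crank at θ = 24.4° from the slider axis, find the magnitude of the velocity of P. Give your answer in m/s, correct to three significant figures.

ω = 5.14 rad/s.  Crank-pin speed |V_A| = rω = 0.43536 m/s, perpendicular to OA.
Rod angle: sinφ = −(r/L) sinθ ⇒ φ = -4.739°; ω_rod = −rω cosθ/√(L²−r²sin²θ) = -0.93939 rad/s.
V_P = V_A + ω_rod × AP, with AP = 0.2456 m along the rod.
Components: V_Px = −rω sinθ − a·ω_rod·sinφ = -0.19891 m/s;  V_Py = rω cosθ + a·ω_rod·cosφ = +0.16655 m/s.
|V_P| = √(V_Px² + V_Py²) = 0.25943 m/s.

0.259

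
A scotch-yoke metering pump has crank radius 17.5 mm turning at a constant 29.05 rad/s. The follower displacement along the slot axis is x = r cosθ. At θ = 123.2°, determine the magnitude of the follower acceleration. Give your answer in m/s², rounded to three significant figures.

8.09

ω = 29.05 rad/s
x = r cosθ ⇒ ẍ = −rω² cosθ (ω constant).
|a| = rω²|cosθ| = 0.0175·(29.05)²·|cos 123.2°| = 8.0866 m/s².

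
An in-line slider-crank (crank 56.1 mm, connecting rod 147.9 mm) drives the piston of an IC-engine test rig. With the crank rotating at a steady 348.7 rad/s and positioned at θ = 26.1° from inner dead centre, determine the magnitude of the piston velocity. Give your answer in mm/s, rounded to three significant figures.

11600

ω = 348.7 rad/s
For an in-line slider-crank, x = r cosθ + √(L² − r² sin²θ), so v = −rω sinθ·[1 + r cosθ/√(L² − r² sin²θ)].
With r = 0.0561 m, L = 0.1479 m, θ = 26.1°: √(L² − r² sin²θ) = 0.14583 m.
v = −0.0561·348.7·0.43994·[1 + 0.0561·0.89803/0.14583] = -11.579 m/s.
|v| = 11.579 m/s = 11579 mm/s.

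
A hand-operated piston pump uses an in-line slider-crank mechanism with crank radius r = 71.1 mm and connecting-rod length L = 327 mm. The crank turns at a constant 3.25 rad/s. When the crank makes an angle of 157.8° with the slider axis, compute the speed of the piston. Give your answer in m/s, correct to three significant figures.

ω = 3.25 rad/s
For an in-line slider-crank, x = r cosθ + √(L² − r² sin²θ), so v = −rω sinθ·[1 + r cosθ/√(L² − r² sin²θ)].
With r = 0.0711 m, L = 0.327 m, θ = 157.8°: √(L² − r² sin²θ) = 0.32589 m.
v = −0.0711·3.25·0.37784·[1 + 0.0711·-0.92587/0.32589] = -0.069673 m/s.
|v| = 0.069673 m/s.

0.0697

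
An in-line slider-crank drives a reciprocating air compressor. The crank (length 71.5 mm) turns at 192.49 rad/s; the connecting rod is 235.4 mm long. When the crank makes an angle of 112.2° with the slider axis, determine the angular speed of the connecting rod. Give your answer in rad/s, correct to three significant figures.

23.0

ω = 192.5 rad/s
The rod makes angle φ with the slider axis where L sinφ = r sinθ; differentiating, L cosφ·φ̇ = r ω cosθ.
L cosφ = √(L² − r² sin²θ) = 0.2259 m.
|ω_rod| = r ω |cosθ| / √(L² − r² sin²θ) = 0.0715·192.5·0.37784/0.2259 = 23.02 rad/s.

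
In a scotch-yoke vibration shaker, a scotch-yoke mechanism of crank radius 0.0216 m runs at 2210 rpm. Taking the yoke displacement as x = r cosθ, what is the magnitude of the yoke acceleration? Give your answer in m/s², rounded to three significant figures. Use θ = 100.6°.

213

ω = 231.4 rad/s (from 2210 rpm).
x = r cosθ ⇒ ẍ = −rω² cosθ (ω constant).
|a| = rω²|cosθ| = 0.0216·(231.4)²·|cos 100.6°| = 212.81 m/s².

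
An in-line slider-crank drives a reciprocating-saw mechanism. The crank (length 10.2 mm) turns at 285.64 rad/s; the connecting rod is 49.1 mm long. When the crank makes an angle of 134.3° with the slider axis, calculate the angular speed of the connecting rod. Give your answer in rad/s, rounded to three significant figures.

ω = 285.6 rad/s
The rod makes angle φ with the slider axis where L sinφ = r sinθ; differentiating, L cosφ·φ̇ = r ω cosθ.
L cosφ = √(L² − r² sin²θ) = 0.048554 m.
|ω_rod| = r ω |cosθ| / √(L² − r² sin²θ) = 0.0102·285.6·0.69842/0.048554 = 41.909 rad/s.

41.9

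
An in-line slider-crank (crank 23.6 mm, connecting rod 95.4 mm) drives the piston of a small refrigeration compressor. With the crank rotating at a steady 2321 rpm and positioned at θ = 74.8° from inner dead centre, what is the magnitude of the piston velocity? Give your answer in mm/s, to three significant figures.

ω = 2π·2321/60 = 243.1 rad/s
For an in-line slider-crank, x = r cosθ + √(L² − r² sin²θ), so v = −rω sinθ·[1 + r cosθ/√(L² − r² sin²θ)].
With r = 0.0236 m, L = 0.0954 m, θ = 74.8°: √(L² − r² sin²θ) = 0.092642 m.
v = −0.0236·243.1·0.96502·[1 + 0.0236·0.26219/0.092642] = -5.9051 m/s.
|v| = 5.9051 m/s = 5905.1 mm/s.

5910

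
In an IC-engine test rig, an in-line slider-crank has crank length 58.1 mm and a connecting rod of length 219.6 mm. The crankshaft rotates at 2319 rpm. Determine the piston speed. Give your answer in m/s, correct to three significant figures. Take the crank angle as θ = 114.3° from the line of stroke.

ω = 2π·2319/60 = 242.8 rad/s
For an in-line slider-crank, x = r cosθ + √(L² − r² sin²θ), so v = −rω sinθ·[1 + r cosθ/√(L² − r² sin²θ)].
With r = 0.0581 m, L = 0.2196 m, θ = 114.3°: √(L² − r² sin²θ) = 0.21312 m.
v = −0.0581·242.8·0.91140·[1 + 0.0581·-0.41151/0.21312] = -11.417 m/s.
|v| = 11.417 m/s.

11.4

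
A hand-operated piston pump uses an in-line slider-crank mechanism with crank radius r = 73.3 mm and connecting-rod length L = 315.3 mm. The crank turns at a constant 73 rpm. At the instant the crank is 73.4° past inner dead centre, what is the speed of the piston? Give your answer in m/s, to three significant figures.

0.574

ω = 2π·73/60 = 7.645 rad/s
For an in-line slider-crank, x = r cosθ + √(L² − r² sin²θ), so v = −rω sinθ·[1 + r cosθ/√(L² − r² sin²θ)].
With r = 0.0733 m, L = 0.3153 m, θ = 73.4°: √(L² − r² sin²θ) = 0.30738 m.
v = −0.0733·7.645·0.95832·[1 + 0.0733·0.28569/0.30738] = -0.57358 m/s.
|v| = 0.57358 m/s.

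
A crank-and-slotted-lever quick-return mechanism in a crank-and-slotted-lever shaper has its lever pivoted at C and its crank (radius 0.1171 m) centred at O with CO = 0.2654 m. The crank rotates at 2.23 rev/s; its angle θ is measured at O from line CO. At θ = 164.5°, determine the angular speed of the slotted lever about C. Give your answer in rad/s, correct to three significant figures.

ω = 14.01 rad/s (from 2.23 rev/s).
Crank pin A relative to C: A = (d + r cosθ, r sinθ); lever angle φ = atan2(r sinθ, d + r cosθ).
Differentiating tanφ: φ̇ = rω(d cosθ + r)/(d² + r² + 2dr cosθ).
d² + r² + 2dr cosθ = |CA|² = 0.0242535 m²;  d cosθ + r = -0.13865 m.
|ω_lever| = |0.1171·14.01·-0.13865| / 0.0242535 = 9.3795 rad/s.

9.38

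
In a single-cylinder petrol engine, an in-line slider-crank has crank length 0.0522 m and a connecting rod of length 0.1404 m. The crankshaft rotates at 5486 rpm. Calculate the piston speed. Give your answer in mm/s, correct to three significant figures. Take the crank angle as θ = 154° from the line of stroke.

ω = 2π·5486/60 = 574.5 rad/s
For an in-line slider-crank, x = r cosθ + √(L² − r² sin²θ), so v = −rω sinθ·[1 + r cosθ/√(L² − r² sin²θ)].
With r = 0.0522 m, L = 0.1404 m, θ = 154°: √(L² − r² sin²θ) = 0.13852 m.
v = −0.0522·574.5·0.43837·[1 + 0.0522·-0.89879/0.13852] = -8.6936 m/s.
|v| = 8.6936 m/s = 8693.6 mm/s.

8690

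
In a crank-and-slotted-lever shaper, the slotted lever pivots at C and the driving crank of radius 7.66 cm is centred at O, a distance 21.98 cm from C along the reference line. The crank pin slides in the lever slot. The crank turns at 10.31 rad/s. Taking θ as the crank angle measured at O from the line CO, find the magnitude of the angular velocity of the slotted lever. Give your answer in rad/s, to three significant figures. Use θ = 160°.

4.55

ω = 10.31 rad/s
Crank pin A relative to C: A = (d + r cosθ, r sinθ); lever angle φ = atan2(r sinθ, d + r cosθ).
Differentiating tanφ: φ̇ = rω(d cosθ + r)/(d² + r² + 2dr cosθ).
d² + r² + 2dr cosθ = |CA|² = 0.022537 m²;  d cosθ + r = -0.12994 m.
|ω_lever| = |0.0766·10.31·-0.12994| / 0.022537 = 4.5535 rad/s.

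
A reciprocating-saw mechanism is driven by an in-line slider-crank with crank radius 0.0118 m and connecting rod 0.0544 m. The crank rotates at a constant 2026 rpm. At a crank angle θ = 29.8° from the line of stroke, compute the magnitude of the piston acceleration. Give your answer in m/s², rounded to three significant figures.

521

ω = 2π·2026/60 = 212.2 rad/s
x(θ) = r cosθ + √(L² − r² sin²θ); with ω constant, a = ω²·d²x/dθ².
d²x/dθ² = −r cosθ − r²(cos2θ)/√u − r⁴ sin²2θ/(4u^{3/2}),  u = L² − r² sin²θ = 0.00292497 m².
Substituting r = 0.0118 m, L = 0.0544 m, θ = 29.8°: d²x/dθ² = -0.011565 m.
a = ω²·d²x/dθ² = (212.2)²·(-0.011565) = -520.58 m/s²;  |a| = 520.58 m/s².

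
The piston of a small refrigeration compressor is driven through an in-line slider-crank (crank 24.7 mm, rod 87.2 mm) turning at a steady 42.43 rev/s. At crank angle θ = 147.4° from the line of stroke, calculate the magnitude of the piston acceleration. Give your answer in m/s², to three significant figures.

ω = 2π·42.4 = 266.6 rad/s
x(θ) = r cosθ + √(L² − r² sin²θ); with ω constant, a = ω²·d²x/dθ².
d²x/dθ² = −r cosθ − r²(cos2θ)/√u − r⁴ sin²2θ/(4u^{3/2}),  u = L² − r² sin²θ = 0.00742675 m².
Substituting r = 0.0247 m, L = 0.0872 m, θ = 147.4°: d²x/dθ² = +0.017719 m.
a = ω²·d²x/dθ² = (266.6)²·(+0.017719) = +1259.4 m/s²;  |a| = 1259.4 m/s².

1260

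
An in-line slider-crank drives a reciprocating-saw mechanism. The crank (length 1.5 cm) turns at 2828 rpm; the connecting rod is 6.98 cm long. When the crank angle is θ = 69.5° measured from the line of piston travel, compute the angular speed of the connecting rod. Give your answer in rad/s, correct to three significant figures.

22.8

ω = 296.1 rad/s (converted from 2828 rpm).
The rod makes angle φ with the slider axis where L sinφ = r sinθ; differentiating, L cosφ·φ̇ = r ω cosθ.
L cosφ = √(L² − r² sin²θ) = 0.068371 m.
|ω_rod| = r ω |cosθ| / √(L² − r² sin²θ) = 0.015·296.1·0.35021/0.068371 = 22.754 rad/s.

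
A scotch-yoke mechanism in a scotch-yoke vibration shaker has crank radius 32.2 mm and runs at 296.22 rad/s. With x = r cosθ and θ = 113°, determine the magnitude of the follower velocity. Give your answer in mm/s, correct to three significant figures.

8780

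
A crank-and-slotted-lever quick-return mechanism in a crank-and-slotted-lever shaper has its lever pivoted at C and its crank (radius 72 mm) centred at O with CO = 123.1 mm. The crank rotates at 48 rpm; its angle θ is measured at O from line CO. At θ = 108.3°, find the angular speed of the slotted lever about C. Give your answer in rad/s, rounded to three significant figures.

ω = 5.027 rad/s (from 48 rpm).
Crank pin A relative to C: A = (d + r cosθ, r sinθ); lever angle φ = atan2(r sinθ, d + r cosθ).
Differentiating tanφ: φ̇ = rω(d cosθ + r)/(d² + r² + 2dr cosθ).
d² + r² + 2dr cosθ = |CA|² = 0.0147717 m²;  d cosθ + r = +0.033348 m.
|ω_lever| = |0.072·5.027·+0.033348| / 0.0147717 = 0.81703 rad/s.

0.817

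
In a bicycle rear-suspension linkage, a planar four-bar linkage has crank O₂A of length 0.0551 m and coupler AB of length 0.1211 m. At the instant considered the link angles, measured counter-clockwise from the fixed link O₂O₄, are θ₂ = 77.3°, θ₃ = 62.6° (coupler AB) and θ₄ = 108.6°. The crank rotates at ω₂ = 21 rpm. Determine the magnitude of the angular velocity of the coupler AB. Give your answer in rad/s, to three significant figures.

0.723

ω₂ = 2.199 rad/s (from 21 rpm).
Differentiating the loop-closure r₂e^{iθ₂}+r₃e^{iθ₃}=r₁+r₄e^{iθ₄} gives r₂ω₂e^{iθ₂}+r₃ω₃e^{iθ₃}=r₄ω₄e^{iθ₄}.
Eliminating the other unknown: ω₃ = r₂ω₂ sin(θ₄−θ₂) / [r₃ sin(θ₃−θ₄)].
Numerator sine = +0.51952; denominator sine = -0.71934.
Result = 0.0551·2.199·(+0.51952) / (0.1211·(-0.71934)) = -0.72264 rad/s; magnitude 0.72264 rad/s.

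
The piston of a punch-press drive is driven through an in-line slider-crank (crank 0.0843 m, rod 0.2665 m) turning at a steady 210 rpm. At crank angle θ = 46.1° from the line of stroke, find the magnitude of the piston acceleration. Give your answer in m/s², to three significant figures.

ω = 2π·210/60 = 21.99 rad/s
x(θ) = r cosθ + √(L² − r² sin²θ); with ω constant, a = ω²·d²x/dθ².
d²x/dθ² = −r cosθ − r²(cos2θ)/√u − r⁴ sin²2θ/(4u^{3/2}),  u = L² − r² sin²θ = 0.0673326 m².
Substituting r = 0.0843 m, L = 0.2665 m, θ = 46.1°: d²x/dθ² = -0.058124 m.
a = ω²·d²x/dθ² = (21.99)²·(-0.058124) = -28.109 m/s²;  |a| = 28.109 m/s².

28.1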